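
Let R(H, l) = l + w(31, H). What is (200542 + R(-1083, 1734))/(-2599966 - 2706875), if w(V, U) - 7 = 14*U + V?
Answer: -62384/1768947 ≈ -0.035266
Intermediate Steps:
w(V, U) = 7 + V + 14*U (w(V, U) = 7 + (14*U + V) = 7 + (V + 14*U) = 7 + V + 14*U)
R(H, l) = 38 + l + 14*H (R(H, l) = l + (7 + 31 + 14*H) = l + (38 + 14*H) = 38 + l + 14*H)
(200542 + R(-1083, 1734))/(-2599966 - 2706875) = (200542 + (38 + 1734 + 14*(-1083)))/(-2599966 - 2706875) = (200542 + (38 + 1734 - 15162))/(-5306841) = (200542 - 13390)*(-1/5306841) = 187152*(-1/5306841) = -62384/1768947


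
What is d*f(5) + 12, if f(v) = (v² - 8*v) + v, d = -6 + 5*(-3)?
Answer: 222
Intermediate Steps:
d = -21 (d = -6 - 15 = -21)
f(v) = v² - 7*v
d*f(5) + 12 = -105*(-7 + 5) + 12 = -105*(-2) + 12 = -21*(-10) + 12 = 210 + 12 = 222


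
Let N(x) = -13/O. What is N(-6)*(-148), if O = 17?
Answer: 1924/17 ≈ 113.18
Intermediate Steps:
N(x) = -13/17
N(-6)*(-148) = -13/17*(-148) = 1924/17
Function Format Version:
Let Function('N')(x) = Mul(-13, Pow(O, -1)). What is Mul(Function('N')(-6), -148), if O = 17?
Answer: Rational(1924, 17) ≈ 113.18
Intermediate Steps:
Function('N')(x) = Rational(-13, 17) (Function('N')(x) = Mul(-13, Pow(17, -1)) = Mul(-13, Rational(1, 17)) = Rational(-13, 17))
Mul(Function('N')(-6), -148) = Mul(Rational(-13, 17), -148) = Rational(1924, 17)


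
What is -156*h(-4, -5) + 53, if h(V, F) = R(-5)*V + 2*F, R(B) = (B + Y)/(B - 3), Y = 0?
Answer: 2003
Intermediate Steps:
R(B) = B/(-3 + B) (R(B) = (B + 0)/(B - 3) = B/(-3 + B))
h(V, F) = 2*F + 5*V/8 (h(V, F) = (-5/(-3 - 5))*V + 2*F = (-5/(-8))*V + 2*F = (-5*(-1/8))*V + 2*F = 5*V/8 + 2*F = 2*F + 5*V/8)
-156*h(-4, -5) + 53 = -156*(2*(-5) + (5/8)*(-4)) + 53 = -156*(-10 - 5/2) + 53 = -156*(-25/2) + 53 = 1950 + 53 = 2003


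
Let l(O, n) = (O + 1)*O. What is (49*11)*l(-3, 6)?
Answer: 3234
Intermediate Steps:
l(O, n) = O*(1 + O) (l(O, n) = (1 + O)*O = O*(1 + O))
(49*11)*l(-3, 6) = (49*11)*(-3*(1 - 3)) = 539*(-3*(-2)) = 539*6 = 3234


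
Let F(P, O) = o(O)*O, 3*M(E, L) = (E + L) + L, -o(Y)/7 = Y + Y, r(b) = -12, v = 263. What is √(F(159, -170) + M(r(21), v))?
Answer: I*√3639858/3 ≈ 635.95*I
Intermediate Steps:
o(Y) = -14*Y (o(Y) = -7*(Y + Y) = -14*Y)
M(E, L) = E/3 + 2*L/3 (M(E, L) = ((E + L) + L)/3 = (E + 2*L)/3 = E/3 + 2*L/3)
F(P, O) = -14*O² (F(P, O) = (-14*O)*O = -14*O²)
√(F(159, -170) + M(r(21), v)) = √(-14*(-170)² + ((⅓)*(-12) + (⅔)*263)) = √(-14*28900 + (-4 + 526/3)) = √(-404600 + 514/3) = √(-1213286/3) = I*√3639858/3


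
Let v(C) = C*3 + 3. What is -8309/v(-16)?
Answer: 8309/45 ≈ 184.64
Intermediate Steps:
v(C) = 3 + 3*C (v(C) = 3*C + 3 = 3 + 3*C)
-8309/v(-16) = -8309/(3 + 3*(-16)) = -8309/(3 - 48) = -8309/(-45) = -8309*(-1/45) = 8309/45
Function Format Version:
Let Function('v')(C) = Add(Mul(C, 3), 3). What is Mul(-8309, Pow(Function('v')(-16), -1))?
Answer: Rational(8309, 45) ≈ 184.64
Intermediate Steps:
Function('v')(C) = Add(3, Mul(3, C)) (Function('v')(C) = Add(Mul(3, C), 3) = Add(3, Mul(3, C)))
Mul(-8309, Pow(Function('v')(-16), -1)) = Mul(-8309, Pow(Add(3, Mul(3, -16)), -1)) = Mul(-8309, Pow(Add(3, -48), -1)) = Mul(-8309, Pow(-45, -1)) = Mul(-8309, Rational(-1, 45)) = Rational(8309, 45)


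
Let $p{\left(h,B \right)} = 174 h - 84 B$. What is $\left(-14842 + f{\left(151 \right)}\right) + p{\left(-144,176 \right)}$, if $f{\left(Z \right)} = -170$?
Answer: $-54852$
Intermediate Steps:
$p{\left(h,B \right)} = - 84 B + 174 h$
$\left(-14842 + f{\left(151 \right)}\right) + p{\left(-144,176 \right)} = \left(-14842 - 170\right) + \left(\left(-84\right) 176 + 174 \left(-144\right)\right) = -15012 - 39840 = -54852$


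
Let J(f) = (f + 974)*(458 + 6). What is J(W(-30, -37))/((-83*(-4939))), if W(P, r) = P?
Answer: 438016/409937 ≈ 1.0685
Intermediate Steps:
J(f) = 451936 + 464*f (J(f) = (974 + f)*464 = 451936 + 464*f)
J(W(-30, -37))/((-83*(-4939))) = (451936 + 464*(-30))/((-83*(-4939))) = (451936 - 13920)/409937 = 438016*(1/409937) = 438016/409937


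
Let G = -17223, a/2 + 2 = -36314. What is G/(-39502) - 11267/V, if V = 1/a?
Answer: 32326254094711/39502 ≈ 8.1834e+8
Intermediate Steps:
a = -72632 (a = -4 + 2*(-36314) = -4 - 72628 = -72632)
V = -1/72632 (V = 1/(-72632) = -1/72632 ≈ -1.3768e-5)
G/(-39502) - 11267/V = -17223/(-39502) - 11267/(-1/72632) = -17223*(-1/39502) - 11267*(-72632) = 17223/39502 + 818344744 = 32326254094711/39502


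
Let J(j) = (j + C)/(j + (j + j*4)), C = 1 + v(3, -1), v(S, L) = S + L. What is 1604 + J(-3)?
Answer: 1604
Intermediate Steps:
v(S, L) = L + S
C = 3 (C = 1 + (-1 + 3) = 1 + 2 = 3)
J(j) = (3 + j)/(6*j) (J(j) = (j + 3)/(j + (j + j*4)) = (3 + j)/(j + (j + 4*j)) = (3 + j)/(j + 5*j) = (3 + j)/((6*j)) = (3 + j)*(1/(6*j)) = (3 + j)/(6*j))
1604 + J(-3) = 1604 + (⅙)*(3 - 3)/(-3) = 1604 + (⅙)*(-⅓)*0 = 1604 + 0 = 1604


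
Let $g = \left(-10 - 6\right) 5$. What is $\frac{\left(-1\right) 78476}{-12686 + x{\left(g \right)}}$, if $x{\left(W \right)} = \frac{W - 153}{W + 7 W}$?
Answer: $\frac{50224640}{8118807} \approx 6.1862$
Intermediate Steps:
$g = -80$ ($g = \left(-10 - 6\right) 5 = \left(-16\right) 5 = -80$)
$x{\left(W \right)} = \frac{-153 + W}{8 W}$
$\frac{\left(-1\right) 78476}{-12686 + x{\left(g \right)}} = \frac{\left(-1\right) 78476}{-12686 + \frac{-153 - 80}{8 \left(-80\right)}} = - \frac{78476}{-12686 + \frac{1}{8} \left(- \frac{1}{80}\right) \left(-233\right)} = - \frac{78476}{-12686 + \frac{233}{640}} = - \frac{78476}{- \frac{8118807}{640}} = \left(-78476\right) \left(- \frac{640}{8118807}\right) = \frac{50224640}{8118807}$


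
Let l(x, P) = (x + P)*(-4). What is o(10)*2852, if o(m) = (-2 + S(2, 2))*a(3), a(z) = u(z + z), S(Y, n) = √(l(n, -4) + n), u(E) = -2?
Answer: 11408 - 5704*√10 ≈ -6629.6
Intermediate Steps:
l(x, P) = -4*P - 4*x (l(x, P) = (P + x)*(-4) = -4*P - 4*x)
S(Y, n) = √(16 - 3*n) (S(Y, n) = √((-4*(-4) - 4*n) + n) = √((16 - 4*n) + n) = √(16 - 3*n))
a(z) = -2
o(m) = 4 - 2*√10 (o(m) = (-2 + √(16 - 3*2))*(-2) = (-2 + √(16 - 6))*(-2) = (-2 + √10)*(-2) = 4 - 2*√10)
o(10)*2852 = (4 - 2*√10)*2852 = 11408 - 5704*√10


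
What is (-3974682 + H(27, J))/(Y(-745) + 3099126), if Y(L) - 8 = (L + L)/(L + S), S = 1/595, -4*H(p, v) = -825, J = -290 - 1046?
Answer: -3523563527211/2747532822532 ≈ -1.2824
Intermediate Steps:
J = -1336
H(p, v) = 825/4 (H(p, v) = -1/4*(-825) = 825/4)
S = 1/595 ≈ 0.0016807
Y(L) = 8 + 2*L/(1/595 + L) (Y(L) = 8 + (L + L)/(L + 1/595) = 8 + (2*L)/(1/595 + L) = 8 + 2*L/(1/595 + L))
(-3974682 + H(27, J))/(Y(-745) + 3099126) = (-3974682 + 825/4)/(2*(4 + 2975*(-745))/(1 + 595*(-745)) + 3099126) = -15897903/(4*(2*(4 - 2216375)/(1 - 443275) + 3099126)) = -15897903/(4*(2*(-2216371)/(-443274) + 3099126)) = -15897903/(4*(2*(-1/443274)*(-2216371) + 3099126)) = -15897903/(4*(2216371/221637 + 3099126)) = -15897903/(4*686883205633/221637) = -15897903/4*221637/686883205633 = -3523563527211/2747532822532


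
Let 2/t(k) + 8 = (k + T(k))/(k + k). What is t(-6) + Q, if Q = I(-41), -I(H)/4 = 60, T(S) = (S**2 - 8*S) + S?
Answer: -1681/7 ≈ -240.14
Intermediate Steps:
T(S) = S**2 - 7*S
I(H) = -240 (I(H) = -4*60 = -240)
Q = -240
t(k) = 2/(-8 + (k + k*(-7 + k))/(2*k)) (t(k) = 2/(-8 + (k + k*(-7 + k))/(k + k)) = 2/(-8 + (k + k*(-7 + k))/((2*k))) = 2/(-8 + (k + k*(-7 + k))*(1/(2*k))) = 2/(-8 + (k + k*(-7 + k))/(2*k)))
t(-6) + Q = 4/(-22 - 6) - 240 = 4/(-28) - 240 = 4*(-1/28) - 240 = -1/7 - 240 = -1681/7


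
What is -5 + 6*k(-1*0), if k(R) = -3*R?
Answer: -5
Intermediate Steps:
-5 + 6*k(-1*0) = -5 + 6*(-(-3)*0) = -5 + 6*(-3*0) = -5 + 6*0 = -5 + 0 = -5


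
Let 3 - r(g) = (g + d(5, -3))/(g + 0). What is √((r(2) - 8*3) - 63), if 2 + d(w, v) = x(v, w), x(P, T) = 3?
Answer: 3*I*√38/2 ≈ 9.2466*I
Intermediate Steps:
d(w, v) = 1 (d(w, v) = -2 + 3 = 1)
r(g) = 3 - (1 + g)/g (r(g) = 3 - (g + 1)/(g + 0) = 3 - (1 + g)/g)
√((r(2) - 8*3) - 63) = √(((2 - 1/2) - 8*3) - 63) = √(((2 - 1*½) - 24) - 63) = √(((2 - ½) - 24) - 63) = √((3/2 - 24) - 63) = √(-45/2 - 63) = √(-171/2) = 3*I*√38/2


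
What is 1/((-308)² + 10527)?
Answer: 1/105391 ≈ 9.4885e-6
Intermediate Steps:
1/((-308)² + 10527) = 1/(94864 + 10527) = 1/105391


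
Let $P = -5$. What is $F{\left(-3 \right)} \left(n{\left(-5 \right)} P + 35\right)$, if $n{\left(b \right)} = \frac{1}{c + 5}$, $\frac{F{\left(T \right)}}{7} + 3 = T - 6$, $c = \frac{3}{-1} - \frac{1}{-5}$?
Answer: $- \frac{30240}{11} \approx -2749.1$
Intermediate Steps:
$c = - \frac{14}{5}$ ($c = 3 \left(-1\right) - - \frac{1}{5} = -3 + \frac{1}{5} = - \frac{14}{5} \approx -2.8$)
$F{\left(T \right)} = -63 + 7 T$ ($F{\left(T \right)} = -21 + 7 \left(T - 6\right) = -21 + 7 \left(-6 + T\right) = -21 + \left(-42 + 7 T\right) = -63 + 7 T$)
$n{\left(b \right)} = \frac{5}{11}$ ($n{\left(b \right)} = \frac{1}{- \frac{14}{5} + 5} = \frac{1}{\frac{11}{5}} = \frac{5}{11}$)
$F{\left(-3 \right)} \left(n{\left(-5 \right)} P + 35\right) = \left(-63 + 7 \left(-3\right)\right) \left(\frac{5}{11} \left(-5\right) + 35\right) = \left(-63 - 21\right) \left(- \frac{25}{11} + 35\right) = \left(-84\right) \frac{360}{11} = - \frac{30240}{11}$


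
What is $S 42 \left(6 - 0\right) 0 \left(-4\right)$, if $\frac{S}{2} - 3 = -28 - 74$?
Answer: $0$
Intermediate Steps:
$S = -198$ ($S = 6 + 2 \left(-28 - 74\right) = 6 + 2 \left(-102\right) = 6 - 204 = -198$)
$S 42 \left(6 - 0\right) 0 \left(-4\right) = - 198 \cdot 42 \left(6 - 0\right) 0 \left(-4\right) = - 198 \cdot 42 \left(6 + 0\right) 0 \left(-4\right) = - 198 \cdot 42 \cdot 6 \cdot 0 \left(-4\right) = - 198 \cdot 42 \cdot 0 \left(-4\right) = - 198 \cdot 42 \cdot 0 = \left(-198\right) 0 = 0$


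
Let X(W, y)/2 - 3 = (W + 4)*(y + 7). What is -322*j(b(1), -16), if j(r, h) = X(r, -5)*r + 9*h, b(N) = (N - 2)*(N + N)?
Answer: 55384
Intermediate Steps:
X(W, y) = 6 + 2*(4 + W)*(7 + y) (X(W, y) = 6 + 2*((W + 4)*(y + 7)) = 6 + 2*((4 + W)*(7 + y)) = 6 + 2*(4 + W)*(7 + y))
b(N) = 2*N*(-2 + N) (b(N) = (-2 + N)*(2*N) = 2*N*(-2 + N))
j(r, h) = 9*h + r*(22 + 4*r) (j(r, h) = (62 + 8*(-5) + 14*r + 2*r*(-5))*r + 9*h = (62 - 40 + 14*r - 10*r)*r + 9*h = (22 + 4*r)*r + 9*h = r*(22 + 4*r) + 9*h = 9*h + r*(22 + 4*r))
-322*j(b(1), -16) = -322*(9*(-16) + 2*(2*1*(-2 + 1))*(11 + 2*(2*1*(-2 + 1)))) = -322*(-144 + 2*(2*1*(-1))*(11 + 2*(2*1*(-1)))) = -322*(-144 + 2*(-2)*(11 + 2*(-2))) = -322*(-144 + 2*(-2)*(11 - 4)) = -322*(-144 + 2*(-2)*7) = -322*(-144 - 28) = -322*(-172) = 55384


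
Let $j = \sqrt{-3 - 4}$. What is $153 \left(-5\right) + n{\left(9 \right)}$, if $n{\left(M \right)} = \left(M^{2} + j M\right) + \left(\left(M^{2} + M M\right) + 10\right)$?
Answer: $-512 + 9 i \sqrt{7} \approx -512.0 + 23.812 i$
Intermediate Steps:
$j = i \sqrt{7}$ ($j = \sqrt{-7} = i \sqrt{7} \approx 2.6458 i$)
$n{\left(M \right)} = 10 + 3 M^{2} + i M \sqrt{7}$ ($n{\left(M \right)} = \left(M^{2} + i \sqrt{7} M\right) + \left(\left(M^{2} + M M\right) + 10\right) = \left(M^{2} + i M \sqrt{7}\right) + \left(\left(M^{2} + M^{2}\right) + 10\right) = \left(M^{2} + i M \sqrt{7}\right) + \left(2 M^{2} + 10\right) = \left(M^{2} + i M \sqrt{7}\right) + \left(10 + 2 M^{2}\right) = 10 + 3 M^{2} + i M \sqrt{7}$)
$153 \left(-5\right) + n{\left(9 \right)} = 153 \left(-5\right) + \left(10 + 3 \cdot 9^{2} + i 9 \sqrt{7}\right) = -765 + \left(10 + 3 \cdot 81 + 9 i \sqrt{7}\right) = -765 + \left(10 + 243 + 9 i \sqrt{7}\right) = -765 + \left(253 + 9 i \sqrt{7}\right) = -512 + 9 i \sqrt{7}$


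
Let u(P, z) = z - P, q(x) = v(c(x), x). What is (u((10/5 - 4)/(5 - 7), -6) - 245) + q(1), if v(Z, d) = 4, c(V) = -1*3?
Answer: -248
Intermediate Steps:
c(V) = -3
q(x) = 4
(u((10/5 - 4)/(5 - 7), -6) - 245) + q(1) = ((-6 - (10/5 - 4)/(5 - 7)) - 245) + 4 = ((-6 - (10*(⅕) - 4)/(-2)) - 245) + 4 = ((-6 - (2 - 4)*(-1)/2) - 245) + 4 = ((-6 - (-2)*(-1)/2) - 245) + 4 = ((-6 - 1*1) - 245) + 4 = ((-6 - 1) - 245) + 4 = (-7 - 245) + 4 = -252 + 4 = -248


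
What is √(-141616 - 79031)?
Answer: 7*I*√4503 ≈ 469.73*I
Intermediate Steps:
√(-141616 - 79031) = √(-220647) = 7*I*√4503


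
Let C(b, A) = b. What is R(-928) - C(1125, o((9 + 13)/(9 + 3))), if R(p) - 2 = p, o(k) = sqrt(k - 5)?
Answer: -2051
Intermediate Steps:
o(k) = sqrt(-5 + k)
R(p) = 2 + p
R(-928) - C(1125, o((9 + 13)/(9 + 3))) = (2 - 928) - 1*1125 = -926 - 1125 = -2051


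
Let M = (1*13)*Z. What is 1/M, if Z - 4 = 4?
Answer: 1/104 ≈ 0.0096154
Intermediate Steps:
Z = 8 (Z = 4 + 4 = 8)
M = 104 (M = (1*13)*8 = 13*8 = 104)
1/M = 1/104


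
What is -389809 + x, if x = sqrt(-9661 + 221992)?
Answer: -389809 + sqrt(212331) ≈ -3.8935e+5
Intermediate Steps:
x = sqrt(212331) ≈ 460.79
-389809 + x = -389809 + sqrt(212331)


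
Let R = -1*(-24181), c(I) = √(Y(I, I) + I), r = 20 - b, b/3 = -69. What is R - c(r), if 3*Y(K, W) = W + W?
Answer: 24181 - √3405/3 ≈ 24162.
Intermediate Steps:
b = -207 (b = 3*(-69) = -207)
Y(K, W) = 2*W/3 (Y(K, W) = (W + W)/3 = (2*W)/3 = 2*W/3)
r = 227 (r = 20 - 1*(-207) = 20 + 207 = 227)
c(I) = √15*√I/3 (c(I) = √(2*I/3 + I) = √(5*I/3) = √15*√I/3)
R = 24181
R - c(r) = 24181 - √15*√227/3 = 24181 - √3405/3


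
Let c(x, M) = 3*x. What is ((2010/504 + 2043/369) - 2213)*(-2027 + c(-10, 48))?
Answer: 15610097833/3444 ≈ 4.5326e+6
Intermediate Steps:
((2010/504 + 2043/369) - 2213)*(-2027 + c(-10, 48)) = ((2010/504 + 2043/369) - 2213)*(-2027 + 3*(-10)) = ((2010*(1/504) + 2043*(1/369)) - 2213)*(-2027 - 30) = ((335/84 + 227/41) - 2213)*(-2057) = (32803/3444 - 2213)*(-2057) = -7588769/3444*(-2057) = 15610097833/3444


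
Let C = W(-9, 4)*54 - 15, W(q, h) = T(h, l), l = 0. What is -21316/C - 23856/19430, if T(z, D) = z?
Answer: -3126604/29145 ≈ -107.28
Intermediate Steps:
W(q, h) = h
C = 201 (C = 4*54 - 15 = 216 - 15 = 201)
-21316/C - 23856/19430 = -21316/201 - 23856/19430 = -21316*1/201 - 23856*1/19430 = -21316/201 - 11928/9715 = -3126604/29145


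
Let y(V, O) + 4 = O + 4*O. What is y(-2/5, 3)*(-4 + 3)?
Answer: -11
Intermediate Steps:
y(V, O) = -4 + 5*O (y(V, O) = -4 + (O + 4*O) = -4 + 5*O)
y(-2/5, 3)*(-4 + 3) = (-4 + 5*3)*(-4 + 3) = (-4 + 15)*(-1) = 11*(-1) = -11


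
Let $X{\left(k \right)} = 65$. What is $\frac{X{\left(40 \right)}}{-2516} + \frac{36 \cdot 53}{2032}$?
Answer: $\frac{145889}{159766} \approx 0.91314$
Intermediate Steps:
$\frac{X{\left(40 \right)}}{-2516} + \frac{36 \cdot 53}{2032} = \frac{65}{-2516} + \frac{36 \cdot 53}{2032} = 65 \left(- \frac{1}{2516}\right) + 1908 \cdot \frac{1}{2032} = - \frac{65}{2516} + \frac{477}{508} = \frac{145889}{159766}$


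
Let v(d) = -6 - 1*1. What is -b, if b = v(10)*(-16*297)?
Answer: -33264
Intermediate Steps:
v(d) = -7 (v(d) = -6 - 1 = -7)
b = 33264 (b = -(-112)*297 = -7*(-4752) = 33264)
-b = -1*33264 = -33264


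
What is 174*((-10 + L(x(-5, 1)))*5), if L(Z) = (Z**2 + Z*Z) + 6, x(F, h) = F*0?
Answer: -3480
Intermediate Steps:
x(F, h) = 0
L(Z) = 6 + 2*Z**2 (L(Z) = (Z**2 + Z**2) + 6 = 2*Z**2 + 6 = 6 + 2*Z**2)
174*((-10 + L(x(-5, 1)))*5) = 174*((-10 + (6 + 2*0**2))*5) = 174*((-10 + (6 + 2*0))*5) = 174*((-10 + (6 + 0))*5) = 174*((-10 + 6)*5) = 174*(-4*5) = 174*(-20) = -3480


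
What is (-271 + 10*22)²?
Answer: 2601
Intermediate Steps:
(-271 + 10*22)² = (-271 + 220)² = (-51)² = 2601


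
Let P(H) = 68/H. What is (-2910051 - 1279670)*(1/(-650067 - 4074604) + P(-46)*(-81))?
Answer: -54515576710538831/108667433 ≈ -5.0167e+8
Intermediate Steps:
(-2910051 - 1279670)*(1/(-650067 - 4074604) + P(-46)*(-81)) = (-2910051 - 1279670)*(1/(-650067 - 4074604) + (68/(-46))*(-81)) = -4189721*(1/(-4724671) + (68*(-1/46))*(-81)) = -4189721*(-1/4724671 - 34/23*(-81)) = -4189721*(-1/4724671 + 2754/23) = -4189721*13011743911/108667433 = -54515576710538831/108667433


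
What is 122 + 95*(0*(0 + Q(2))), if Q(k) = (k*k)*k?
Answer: 122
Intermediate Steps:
Q(k) = k**3 (Q(k) = k**2*k = k**3)
122 + 95*(0*(0 + Q(2))) = 122 + 95*(0*(0 + 2**3)) = 122 + 95*(0*(0 + 8)) = 122 + 95*(0*8) = 122 + 95*0 = 122 + 0 = 122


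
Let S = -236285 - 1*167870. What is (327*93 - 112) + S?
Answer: -373856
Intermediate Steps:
S = -404155 (S = -236285 - 167870 = -404155)
(327*93 - 112) + S = (327*93 - 112) - 404155 = (30411 - 112) - 404155 = 30299 - 404155 = -373856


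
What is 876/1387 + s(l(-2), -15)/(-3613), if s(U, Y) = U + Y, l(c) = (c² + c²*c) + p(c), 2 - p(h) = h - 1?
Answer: 43622/68647 ≈ 0.63545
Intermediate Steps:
p(h) = 3 - h (p(h) = 2 - (h - 1) = 2 - (-1 + h) = 2 + (1 - h) = 3 - h)
l(c) = 3 + c² + c³ - c (l(c) = (c² + c²*c) + (3 - c) = (c² + c³) + (3 - c) = 3 + c² + c³ - c)
876/1387 + s(l(-2), -15)/(-3613) = 876/1387 + ((3 + (-2)² + (-2)³ - 1*(-2)) - 15)/(-3613) = 876*(1/1387) + ((3 + 4 - 8 + 2) - 15)*(-1/3613) = 12/19 + (1 - 15)*(-1/3613) = 12/19 - 14*(-1/3613) = 12/19 + 14/3613 = 43622/68647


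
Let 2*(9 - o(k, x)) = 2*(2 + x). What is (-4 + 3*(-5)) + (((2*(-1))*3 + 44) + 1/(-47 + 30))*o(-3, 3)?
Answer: 2257/17 ≈ 132.76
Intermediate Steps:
o(k, x) = 7 - x (o(k, x) = 9 - (2 + x) = 9 - (4 + 2*x)/2 = 9 + (-2 - x) = 7 - x)
(-4 + 3*(-5)) + (((2*(-1))*3 + 44) + 1/(-47 + 30))*o(-3, 3) = (-4 + 3*(-5)) + (((2*(-1))*3 + 44) + 1/(-47 + 30))*(7 - 1*3) = (-4 - 15) + ((-2*3 + 44) + 1/(-17))*(7 - 3) = -19 + ((-6 + 44) - 1/17)*4 = -19 + (38 - 1/17)*4 = -19 + (645/17)*4 = -19 + 2580/17 = 2257/17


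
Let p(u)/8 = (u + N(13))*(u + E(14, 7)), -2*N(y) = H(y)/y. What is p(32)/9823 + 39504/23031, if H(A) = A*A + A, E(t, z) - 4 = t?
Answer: 206119264/75411171 ≈ 2.7333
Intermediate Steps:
E(t, z) = 4 + t
H(A) = A + A² (H(A) = A² + A = A + A²)
N(y) = -½ - y/2 (N(y) = -y*(1 + y)/(2*y) = -(1 + y)/2 = -½ - y/2)
p(u) = 8*(-7 + u)*(18 + u) (p(u) = 8*((u + (-½ - ½*13))*(u + (4 + 14))) = 8*((u + (-½ - 13/2))*(u + 18)) = 8*((u - 7)*(18 + u)) = 8*((-7 + u)*(18 + u)) = 8*(-7 + u)*(18 + u))
p(32)/9823 + 39504/23031 = (-1008 + 8*32² + 88*32)/9823 + 39504/23031 = (-1008 + 8*1024 + 2816)*(1/9823) + 39504*(1/23031) = (-1008 + 8192 + 2816)*(1/9823) + 13168/7677 = 10000*(1/9823) + 13168/7677 = 10000/9823 + 13168/7677 = 206119264/75411171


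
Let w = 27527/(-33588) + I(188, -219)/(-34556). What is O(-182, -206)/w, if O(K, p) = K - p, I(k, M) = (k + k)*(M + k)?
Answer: -6964001568/139930321 ≈ -49.768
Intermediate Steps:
I(k, M) = 2*k*(M + k) (I(k, M) = (2*k)*(M + k) = 2*k*(M + k))
w = -139930321/290166732 (w = 27527/(-33588) + (2*188*(-219 + 188))/(-34556) = 27527*(-1/33588) + (2*188*(-31))*(-1/34556) = -27527/33588 - 11656*(-1/34556) = -27527/33588 + 2914/8639 = -139930321/290166732 ≈ -0.48224)
O(-182, -206)/w = (-182 - 1*(-206))/(-139930321/290166732) = (-182 + 206)*(-290166732/139930321) = 24*(-290166732/139930321) = -6964001568/139930321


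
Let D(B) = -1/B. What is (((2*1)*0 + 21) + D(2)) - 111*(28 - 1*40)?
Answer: 2705/2 ≈ 1352.5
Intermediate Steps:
(((2*1)*0 + 21) + D(2)) - 111*(28 - 1*40) = (((2*1)*0 + 21) - 1/2) - 111*(28 - 1*40) = ((2*0 + 21) - 1*½) - 111*(28 - 40) = ((0 + 21) - ½) - 111*(-12) = (21 - ½) + 1332 = 41/2 + 1332 = 2705/2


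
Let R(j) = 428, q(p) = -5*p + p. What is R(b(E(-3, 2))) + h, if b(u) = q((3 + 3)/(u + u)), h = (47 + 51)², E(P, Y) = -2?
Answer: 10032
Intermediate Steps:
q(p) = -4*p
h = 9604 (h = 98² = 9604)
b(u) = -12/u (b(u) = -4*(3 + 3)/(u + u) = -24/(2*u) = -24*1/(2*u) = -12/u)
R(b(E(-3, 2))) + h = 428 + 9604 = 10032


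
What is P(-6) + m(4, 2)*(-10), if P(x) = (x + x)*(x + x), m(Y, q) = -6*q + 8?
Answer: 184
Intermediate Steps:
m(Y, q) = 8 - 6*q
P(x) = 4*x**2 (P(x) = (2*x)*(2*x) = 4*x**2)
P(-6) + m(4, 2)*(-10) = 4*(-6)**2 + (8 - 6*2)*(-10) = 4*36 + (8 - 12)*(-10) = 144 - 4*(-10) = 144 + 40 = 184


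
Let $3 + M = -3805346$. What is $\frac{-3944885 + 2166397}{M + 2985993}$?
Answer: $\frac{444622}{204839} \approx 2.1706$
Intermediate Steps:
$M = -3805349$ ($M = -3 - 3805346 = -3805349$)
$\frac{-3944885 + 2166397}{M + 2985993} = \frac{-3944885 + 2166397}{-3805349 + 2985993} = - \frac{1778488}{-819356} = \left(-1778488\right) \left(- \frac{1}{819356}\right) = \frac{444622}{204839}$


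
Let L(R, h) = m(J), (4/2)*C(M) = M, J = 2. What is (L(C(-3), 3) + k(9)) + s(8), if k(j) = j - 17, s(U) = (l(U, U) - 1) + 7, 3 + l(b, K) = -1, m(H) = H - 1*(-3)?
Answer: -1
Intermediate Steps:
C(M) = M/2
m(H) = 3 + H (m(H) = H + 3 = 3 + H)
l(b, K) = -4 (l(b, K) = -3 - 1 = -4)
s(U) = 2 (s(U) = (-4 - 1) + 7 = -5 + 7 = 2)
k(j) = -17 + j
L(R, h) = 5 (L(R, h) = 3 + 2 = 5)
(L(C(-3), 3) + k(9)) + s(8) = (5 + (-17 + 9)) + 2 = (5 - 8) + 2 = -3 + 2 = -1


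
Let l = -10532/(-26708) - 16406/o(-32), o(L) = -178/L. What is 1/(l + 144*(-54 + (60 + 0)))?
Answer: -594253/1239016863 ≈ -0.00047962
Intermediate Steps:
l = -1752451455/594253 (l = -10532/(-26708) - 16406/((-178/(-32))) = -10532*(-1/26708) - 16406/((-178*(-1/32))) = 2633/6677 - 16406/89/16 = 2633/6677 - 16406*16/89 = 2633/6677 - 262496/89 = -1752451455/594253 ≈ -2949.0)
1/(l + 144*(-54 + (60 + 0))) = 1/(-1752451455/594253 + 144*(-54 + (60 + 0))) = 1/(-1752451455/594253 + 144*(-54 + 60)) = 1/(-1752451455/594253 + 144*6) = 1/(-1752451455/594253 + 864) = 1/(-1239016863/594253) = -594253/1239016863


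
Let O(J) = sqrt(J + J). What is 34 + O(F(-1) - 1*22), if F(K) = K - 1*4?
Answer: 34 + 3*I*sqrt(6) ≈ 34.0 + 7.3485*I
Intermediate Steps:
F(K) = -4 + K (F(K) = K - 4 = -4 + K)
O(J) = sqrt(2)*sqrt(J) (O(J) = sqrt(2*J) = sqrt(2)*sqrt(J))
34 + O(F(-1) - 1*22) = 34 + sqrt(2)*sqrt((-4 - 1) - 1*22) = 34 + sqrt(2)*sqrt(-5 - 22) = 34 + sqrt(2)*sqrt(-27) = 34 + sqrt(2)*(3*I*sqrt(3)) = 34 + 3*I*sqrt(6)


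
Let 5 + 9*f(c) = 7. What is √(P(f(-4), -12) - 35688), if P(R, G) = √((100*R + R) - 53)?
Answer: √(-321192 + 15*I*√11)/3 ≈ 0.01463 + 188.91*I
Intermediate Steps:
f(c) = 2/9 (f(c) = -5/9 + (⅑)*7 = -5/9 + 7/9 = 2/9)
P(R, G) = √(-53 + 101*R) (P(R, G) = √(101*R - 53) = √(-53 + 101*R))
√(P(f(-4), -12) - 35688) = √(√(-53 + 101*(2/9)) - 35688) = √(√(-53 + 202/9) - 35688) = √(√(-275/9) - 35688) = √(5*I*√11/3 - 35688) = √(-35688 + 5*I*√11/3)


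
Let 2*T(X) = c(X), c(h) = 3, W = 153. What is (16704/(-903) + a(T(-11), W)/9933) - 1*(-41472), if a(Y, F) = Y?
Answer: 274505089/6622 ≈ 41454.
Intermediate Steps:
T(X) = 3/2 (T(X) = (½)*3 = 3/2)
(16704/(-903) + a(T(-11), W)/9933) - 1*(-41472) = (16704/(-903) + (3/2)/9933) - 1*(-41472) = (16704*(-1/903) + (3/2)*(1/9933)) + 41472 = (-5568/301 + 1/6622) + 41472 = -122495/6622 + 41472 = 274505089/6622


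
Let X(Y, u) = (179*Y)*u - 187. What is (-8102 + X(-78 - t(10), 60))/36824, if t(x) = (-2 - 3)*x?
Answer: -309009/36824 ≈ -8.3915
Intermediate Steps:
t(x) = -5*x
X(Y, u) = -187 + 179*Y*u (X(Y, u) = 179*Y*u - 187 = -187 + 179*Y*u)
(-8102 + X(-78 - t(10), 60))/36824 = (-8102 + (-187 + 179*(-78 - (-5)*10)*60))/36824 = (-8102 + (-187 + 179*(-78 - 1*(-50))*60))*(1/36824) = (-8102 + (-187 + 179*(-78 + 50)*60))*(1/36824) = (-8102 + (-187 + 179*(-28)*60))*(1/36824) = (-8102 + (-187 - 300720))*(1/36824) = (-8102 - 300907)*(1/36824) = -309009*1/36824 = -309009/36824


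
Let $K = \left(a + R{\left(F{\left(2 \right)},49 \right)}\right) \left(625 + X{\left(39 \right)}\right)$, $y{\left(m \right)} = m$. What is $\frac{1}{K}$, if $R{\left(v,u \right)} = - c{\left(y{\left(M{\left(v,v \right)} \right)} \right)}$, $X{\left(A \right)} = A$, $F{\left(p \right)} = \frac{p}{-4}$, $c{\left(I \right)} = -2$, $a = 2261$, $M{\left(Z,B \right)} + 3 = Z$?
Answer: $\frac{1}{1502632} \approx 6.655 \cdot 10^{-7}$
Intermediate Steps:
$M{\left(Z,B \right)} = -3 + Z$
$F{\left(p \right)} = - \frac{p}{4}$ ($F{\left(p \right)} = p \left(- \frac{1}{4}\right) = - \frac{p}{4}$)
$R{\left(v,u \right)} = 2$ ($R{\left(v,u \right)} = \left(-1\right) \left(-2\right) = 2$)
$K = 1502632$ ($K = \left(2261 + 2\right) \left(625 + 39\right) = 2263 \cdot 664 = 1502632$)
$\frac{1}{K} = \frac{1}{1502632}$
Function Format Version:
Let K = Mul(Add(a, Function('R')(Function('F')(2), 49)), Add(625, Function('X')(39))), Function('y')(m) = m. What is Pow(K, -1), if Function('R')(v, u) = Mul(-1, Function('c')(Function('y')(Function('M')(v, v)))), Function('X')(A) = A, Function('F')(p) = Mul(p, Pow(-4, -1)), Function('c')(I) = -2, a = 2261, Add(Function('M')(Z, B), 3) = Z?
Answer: Rational(1, 1502632) ≈ 6.6550e-7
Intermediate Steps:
Function('M')(Z, B) = Add(-3, Z)
Function('F')(p) = Mul(Rational(-1, 4), p) (Function('F')(p) = Mul(p, Rational(-1, 4)) = Mul(Rational(-1, 4), p))
Function('R')(v, u) = 2 (Function('R')(v, u) = Mul(-1, -2) = 2)
K = 1502632 (K = Mul(Add(2261, 2), Add(625, 39)) = Mul(2263, 664) = 1502632)
Pow(K, -1) = Pow(1502632, -1) = Rational(1, 1502632)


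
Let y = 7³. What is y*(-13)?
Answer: -4459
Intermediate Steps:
y = 343
y*(-13) = 343*(-13) = -4459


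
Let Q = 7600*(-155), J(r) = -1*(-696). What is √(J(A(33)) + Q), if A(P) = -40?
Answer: 2*I*√294326 ≈ 1085.0*I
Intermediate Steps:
J(r) = 696
Q = -1178000
√(J(A(33)) + Q) = √(696 - 1178000) = √(-1177304) = 2*I*√294326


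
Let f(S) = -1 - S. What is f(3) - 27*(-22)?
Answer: 590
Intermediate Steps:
f(3) - 27*(-22) = (-1 - 1*3) - 27*(-22) = (-1 - 3) + 594 = -4 + 594 = 590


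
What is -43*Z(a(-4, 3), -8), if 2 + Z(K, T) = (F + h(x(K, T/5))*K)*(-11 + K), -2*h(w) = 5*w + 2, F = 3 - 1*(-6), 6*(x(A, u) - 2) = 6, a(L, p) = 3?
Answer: -5590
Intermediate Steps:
x(A, u) = 3 (x(A, u) = 2 + (⅙)*6 = 2 + 1 = 3)
F = 9 (F = 3 + 6 = 9)
h(w) = -1 - 5*w/2 (h(w) = -(5*w + 2)/2 = -(2 + 5*w)/2 = -1 - 5*w/2)
Z(K, T) = -2 + (-11 + K)*(9 - 17*K/2) (Z(K, T) = -2 + (9 + (-1 - 5/2*3)*K)*(-11 + K) = -2 + (9 + (-1 - 15/2)*K)*(-11 + K) = -2 + (9 - 17*K/2)*(-11 + K) = -2 + (-11 + K)*(9 - 17*K/2))
-43*Z(a(-4, 3), -8) = -43*(-101 - 17/2*3² + (205/2)*3) = -43*(-101 - 17/2*9 + 615/2) = -43*(-101 - 153/2 + 615/2) = -43*130 = -5590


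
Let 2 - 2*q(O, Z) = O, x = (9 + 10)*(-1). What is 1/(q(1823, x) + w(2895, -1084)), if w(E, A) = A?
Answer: -2/3989 ≈ -0.00050138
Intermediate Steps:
x = -19 (x = 19*(-1) = -19)
q(O, Z) = 1 - O/2
1/(q(1823, x) + w(2895, -1084)) = 1/((1 - ½*1823) - 1084) = 1/((1 - 1823/2) - 1084) = 1/(-1821/2 - 1084) = 1/(-3989/2) = -2/3989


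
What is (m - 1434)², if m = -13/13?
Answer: 2059225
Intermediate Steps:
m = -1 (m = -13*1/13 = -1)
(m - 1434)² = (-1 - 1434)² = (-1435)² = 2059225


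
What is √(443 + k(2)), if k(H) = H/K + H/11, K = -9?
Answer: √482383/33 ≈ 21.047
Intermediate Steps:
k(H) = -2*H/99 (k(H) = H/(-9) + H/11 = H*(-⅑) + H*(1/11) = -H/9 + H/11 = -2*H/99)
√(443 + k(2)) = √(443 - 2/99*2) = √(443 - 4/99) = √(43853/99) = √482383/33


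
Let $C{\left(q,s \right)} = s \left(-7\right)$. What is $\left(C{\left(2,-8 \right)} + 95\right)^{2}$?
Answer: $22801$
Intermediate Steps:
$C{\left(q,s \right)} = - 7 s$
$\left(C{\left(2,-8 \right)} + 95\right)^{2} = \left(\left(-7\right) \left(-8\right) + 95\right)^{2} = \left(56 + 95\right)^{2} = 151^{2} = 22801$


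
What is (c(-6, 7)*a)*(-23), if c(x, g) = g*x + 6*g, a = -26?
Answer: 0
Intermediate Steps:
c(x, g) = 6*g + g*x
(c(-6, 7)*a)*(-23) = ((7*(6 - 6))*(-26))*(-23) = ((7*0)*(-26))*(-23) = (0*(-26))*(-23) = 0*(-23) = 0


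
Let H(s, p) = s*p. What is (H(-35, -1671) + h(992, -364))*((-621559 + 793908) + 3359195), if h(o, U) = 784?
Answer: 209311081336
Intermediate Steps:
H(s, p) = p*s
(H(-35, -1671) + h(992, -364))*((-621559 + 793908) + 3359195) = (-1671*(-35) + 784)*((-621559 + 793908) + 3359195) = (58485 + 784)*(172349 + 3359195) = 59269*3531544 = 209311081336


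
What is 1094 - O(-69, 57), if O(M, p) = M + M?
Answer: 1232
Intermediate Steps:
O(M, p) = 2*M
1094 - O(-69, 57) = 1094 - 2*(-69) = 1094 - 1*(-138) = 1094 + 138 = 1232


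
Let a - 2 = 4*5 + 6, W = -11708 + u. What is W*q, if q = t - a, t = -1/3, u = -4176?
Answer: 1350140/3 ≈ 4.5005e+5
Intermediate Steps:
t = -1/3 (t = -1*1/3 = -1/3 ≈ -0.33333)
W = -15884 (W = -11708 - 4176 = -15884)
a = 28 (a = 2 + (4*5 + 6) = 2 + (20 + 6) = 2 + 26 = 28)
q = -85/3 (q = -1/3 - 1*28 = -1/3 - 28 = -85/3 ≈ -28.333)
W*q = -15884*(-85/3) = 1350140/3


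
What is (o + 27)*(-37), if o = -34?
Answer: 259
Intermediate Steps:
(o + 27)*(-37) = (-34 + 27)*(-37) = -7*(-37) = 259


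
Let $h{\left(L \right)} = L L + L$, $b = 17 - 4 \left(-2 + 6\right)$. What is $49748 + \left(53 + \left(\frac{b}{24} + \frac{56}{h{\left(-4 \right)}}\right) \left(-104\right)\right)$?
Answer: $\frac{147934}{3} \approx 49311.0$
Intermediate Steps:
$b = 1$ ($b = 17 - 4 \cdot 4 = 17 - 16 = 1$)
$h{\left(L \right)} = L + L^{2}$ ($h{\left(L \right)} = L^{2} + L = L + L^{2}$)
$49748 + \left(53 + \left(\frac{b}{24} + \frac{56}{h{\left(-4 \right)}}\right) \left(-104\right)\right) = 49748 + \left(53 + \left(1 \cdot \frac{1}{24} + \frac{56}{\left(-4\right) \left(1 - 4\right)}\right) \left(-104\right)\right) = 49748 + \left(53 + \left(1 \cdot \frac{1}{24} + \frac{56}{\left(-4\right) \left(-3\right)}\right) \left(-104\right)\right) = 49748 + \left(53 + \left(\frac{1}{24} + \frac{56}{12}\right) \left(-104\right)\right) = 49748 + \left(53 + \left(\frac{1}{24} + 56 \cdot \frac{1}{12}\right) \left(-104\right)\right) = 49748 + \left(53 + \left(\frac{1}{24} + \frac{14}{3}\right) \left(-104\right)\right) = 49748 + \left(53 + \frac{113}{24} \left(-104\right)\right) = 49748 + \left(53 - \frac{1469}{3}\right) = 49748 - \frac{1310}{3} = \frac{147934}{3}$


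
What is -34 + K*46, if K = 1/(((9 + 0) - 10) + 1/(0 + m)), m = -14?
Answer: -1154/15 ≈ -76.933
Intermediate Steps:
K = -14/15 (K = 1/(((9 + 0) - 10) + 1/(0 - 14)) = 1/((9 - 10) + 1/(-14)) = 1/(-1 - 1/14) = 1/(-15/14) = -14/15 ≈ -0.93333)
-34 + K*46 = -34 - 14/15*46 = -34 - 644/15 = -1154/15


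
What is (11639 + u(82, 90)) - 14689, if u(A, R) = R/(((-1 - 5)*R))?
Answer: -18301/6 ≈ -3050.2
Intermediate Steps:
u(A, R) = -1/6 (u(A, R) = R/((-6*R)) = R*(-1/(6*R)) = -1/6)
(11639 + u(82, 90)) - 14689 = (11639 - 1/6) - 14689 = 69833/6 - 14689 = -18301/6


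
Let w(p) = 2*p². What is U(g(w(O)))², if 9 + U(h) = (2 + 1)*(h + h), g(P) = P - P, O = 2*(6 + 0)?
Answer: 81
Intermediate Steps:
O = 12 (O = 2*6 = 12)
g(P) = 0
U(h) = -9 + 6*h (U(h) = -9 + (2 + 1)*(h + h) = -9 + 3*(2*h) = -9 + 6*h)
U(g(w(O)))² = (-9 + 6*0)² = (-9 + 0)² = (-9)² = 81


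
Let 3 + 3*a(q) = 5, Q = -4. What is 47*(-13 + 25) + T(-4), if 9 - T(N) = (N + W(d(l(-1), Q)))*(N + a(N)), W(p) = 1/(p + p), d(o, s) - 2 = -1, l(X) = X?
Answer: 1684/3 ≈ 561.33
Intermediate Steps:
d(o, s) = 1 (d(o, s) = 2 - 1 = 1)
a(q) = 2/3 (a(q) = -1 + (1/3)*5 = -1 + 5/3 = 2/3)
W(p) = 1/(2*p)
T(N) = 9 - (1/2 + N)*(2/3 + N) (T(N) = 9 - (N + (1/2)/1)*(N + 2/3) = 9 - (N + (1/2)*1)*(2/3 + N) = 9 - (N + 1/2)*(2/3 + N) = 9 - (1/2 + N)*(2/3 + N))
47*(-13 + 25) + T(-4) = 47*(-13 + 25) + (26/3 - 1*(-4)**2 - 7/6*(-4)) = 47*12 + (26/3 - 1*16 + 14/3) = 564 + (26/3 - 16 + 14/3) = 564 - 8/3 = 1684/3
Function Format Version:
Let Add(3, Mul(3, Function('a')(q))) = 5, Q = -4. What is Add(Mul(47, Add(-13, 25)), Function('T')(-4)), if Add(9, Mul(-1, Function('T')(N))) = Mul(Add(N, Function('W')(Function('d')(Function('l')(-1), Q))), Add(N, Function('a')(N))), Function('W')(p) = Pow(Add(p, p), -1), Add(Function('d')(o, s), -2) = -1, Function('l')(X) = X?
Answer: Rational(1684, 3) ≈ 561.33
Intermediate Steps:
Function('d')(o, s) = 1 (Function('d')(o, s) = Add(2, -1) = 1)
Function('a')(q) = Rational(2, 3) (Function('a')(q) = Add(-1, Mul(Rational(1, 3), 5)) = Add(-1, Rational(5, 3)) = Rational(2, 3))
Function('W')(p) = Mul(Rational(1, 2), Pow(p, -1)) (Function('W')(p) = Pow(Mul(2, p), -1) = Mul(Rational(1, 2), Pow(p, -1)))
Function('T')(N) = Add(9, Mul(-1, Add(Rational(1, 2), N), Add(Rational(2, 3), N))) (Function('T')(N) = Add(9, Mul(-1, Mul(Add(N, Mul(Rational(1, 2), Pow(1, -1))), Add(N, Rational(2, 3))))) = Add(9, Mul(-1, Mul(Add(N, Mul(Rational(1, 2), 1)), Add(Rational(2, 3), N)))) = Add(9, Mul(-1, Mul(Add(N, Rational(1, 2)), Add(Rational(2, 3), N)))) = Add(9, Mul(-1, Mul(Add(Rational(1, 2), N), Add(Rational(2, 3), N)))) = Add(9, Mul(-1, Add(Rational(1, 2), N), Add(Rational(2, 3), N))))
Add(Mul(47, Add(-13, 25)), Function('T')(-4)) = Add(Mul(47, Add(-13, 25)), Add(Rational(26, 3), Mul(-1, Pow(-4, 2)), Mul(Rational(-7, 6), -4))) = Add(Mul(47, 12), Add(Rational(26, 3), Mul(-1, 16), Rational(14, 3))) = Add(564, Add(Rational(26, 3), -16, Rational(14, 3))) = Add(564, Rational(-8, 3)) = Rational(1684, 3)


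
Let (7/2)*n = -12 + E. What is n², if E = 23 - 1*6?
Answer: 100/49 ≈ 2.0408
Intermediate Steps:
E = 17 (E = 23 - 6 = 17)
n = 10/7 (n = 2*(-12 + 17)/7 = (2/7)*5 = 10/7 ≈ 1.4286)
n² = (10/7)² = 100/49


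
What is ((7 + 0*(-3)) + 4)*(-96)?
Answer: -1056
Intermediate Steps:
((7 + 0*(-3)) + 4)*(-96) = ((7 + 0) + 4)*(-96) = (7 + 4)*(-96) = 11*(-96) = -1056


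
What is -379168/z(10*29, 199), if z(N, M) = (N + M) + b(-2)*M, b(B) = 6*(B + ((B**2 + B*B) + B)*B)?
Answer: 379168/16227 ≈ 23.366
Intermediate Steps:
b(B) = 6*B + 6*B*(B + 2*B**2) (b(B) = 6*(B + ((B**2 + B**2) + B)*B) = 6*(B + (2*B**2 + B)*B) = 6*(B + (B + 2*B**2)*B) = 6*(B + B*(B + 2*B**2)) = 6*B + 6*B*(B + 2*B**2))
z(N, M) = N - 83*M (z(N, M) = (N + M) + (6*(-2)*(1 - 2 + 2*(-2)**2))*M = (M + N) + (6*(-2)*(1 - 2 + 2*4))*M = (M + N) + (6*(-2)*(1 - 2 + 8))*M = (M + N) + (6*(-2)*7)*M = (M + N) - 84*M = N - 83*M)
-379168/z(10*29, 199) = -379168/(10*29 - 83*199) = -379168/(290 - 16517) = -379168/(-16227) = -379168*(-1/16227) = 379168/16227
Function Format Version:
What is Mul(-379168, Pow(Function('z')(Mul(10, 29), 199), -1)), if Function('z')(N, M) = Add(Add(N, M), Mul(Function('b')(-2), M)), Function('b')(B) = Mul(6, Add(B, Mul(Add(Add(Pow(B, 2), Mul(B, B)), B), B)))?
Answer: Rational(379168, 16227) ≈ 23.366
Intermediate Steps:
Function('b')(B) = Add(Mul(6, B), Mul(6, B, Add(B, Mul(2, Pow(B, 2))))) (Function('b')(B) = Mul(6, Add(B, Mul(Add(Add(Pow(B, 2), Pow(B, 2)), B), B))) = Mul(6, Add(B, Mul(Add(Mul(2, Pow(B, 2)), B), B))) = Mul(6, Add(B, Mul(Add(B, Mul(2, Pow(B, 2))), B))) = Mul(6, Add(B, Mul(B, Add(B, Mul(2, Pow(B, 2)))))) = Add(Mul(6, B), Mul(6, B, Add(B, Mul(2, Pow(B, 2))))))
Function('z')(N, M) = Add(N, Mul(-83, M)) (Function('z')(N, M) = Add(Add(N, M), Mul(Mul(6, -2, Add(1, -2, Mul(2, Pow(-2, 2)))), M)) = Add(Add(M, N), Mul(Mul(6, -2, Add(1, -2, Mul(2, 4))), M)) = Add(Add(M, N), Mul(Mul(6, -2, Add(1, -2, 8)), M)) = Add(Add(M, N), Mul(Mul(6, -2, 7), M)) = Add(Add(M, N), Mul(-84, M)) = Add(N, Mul(-83, M)))
Mul(-379168, Pow(Function('z')(Mul(10, 29), 199), -1)) = Mul(-379168, Pow(Add(Mul(10, 29), Mul(-83, 199)), -1)) = Mul(-379168, Pow(Add(290, -16517), -1)) = Mul(-379168, Pow(-16227, -1)) = Mul(-379168, Rational(-1, 16227)) = Rational(379168, 16227)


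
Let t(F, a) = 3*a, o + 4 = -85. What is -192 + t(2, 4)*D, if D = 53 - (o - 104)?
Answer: 2760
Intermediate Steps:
o = -89 (o = -4 - 85 = -89)
D = 246 (D = 53 - (-89 - 104) = 53 - 1*(-193) = 53 + 193 = 246)
-192 + t(2, 4)*D = -192 + (3*4)*246 = -192 + 12*246 = -192 + 2952 = 2760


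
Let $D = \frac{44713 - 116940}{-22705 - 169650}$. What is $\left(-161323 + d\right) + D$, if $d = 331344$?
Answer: $\frac{32704461682}{192355} \approx 1.7002 \cdot 10^{5}$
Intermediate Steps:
$D = \frac{72227}{192355}$ ($D = - \frac{72227}{-192355} = \left(-72227\right) \left(- \frac{1}{192355}\right) = \frac{72227}{192355} \approx 0.37549$)
$\left(-161323 + d\right) + D = \left(-161323 + 331344\right) + \frac{72227}{192355} = 170021 + \frac{72227}{192355} = \frac{32704461682}{192355}$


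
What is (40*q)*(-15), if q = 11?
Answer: -6600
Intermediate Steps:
(40*q)*(-15) = (40*11)*(-15) = 440*(-15) = -6600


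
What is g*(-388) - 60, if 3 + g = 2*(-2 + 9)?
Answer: -4328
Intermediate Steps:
g = 11 (g = -3 + 2*(-2 + 9) = -3 + 2*7 = -3 + 14 = 11)
g*(-388) - 60 = 11*(-388) - 60 = -4268 - 60 = -4328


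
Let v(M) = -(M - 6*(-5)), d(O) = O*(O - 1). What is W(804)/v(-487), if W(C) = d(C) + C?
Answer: 646416/457 ≈ 1414.5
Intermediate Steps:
d(O) = O*(-1 + O)
W(C) = C + C*(-1 + C) (W(C) = C*(-1 + C) + C = C + C*(-1 + C))
v(M) = -30 - M (v(M) = -(M + 30) = -(30 + M) = -30 - M)
W(804)/v(-487) = 804²/(-30 - 1*(-487)) = 646416/(-30 + 487) = 646416/457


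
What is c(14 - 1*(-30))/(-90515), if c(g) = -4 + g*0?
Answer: 4/90515 ≈ 4.4192e-5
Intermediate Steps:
c(g) = -4 (c(g) = -4 + 0 = -4)
c(14 - 1*(-30))/(-90515) = -4/(-90515) = -4*(-1/90515) = 4/90515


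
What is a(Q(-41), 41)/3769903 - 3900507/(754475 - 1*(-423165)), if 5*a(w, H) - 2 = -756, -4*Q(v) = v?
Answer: -14704710628933/4439588568920 ≈ -3.3122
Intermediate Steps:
Q(v) = -v/4
a(w, H) = -754/5 (a(w, H) = ⅖ + (⅕)*(-756) = ⅖ - 756/5 = -754/5)
a(Q(-41), 41)/3769903 - 3900507/(754475 - 1*(-423165)) = -754/5/3769903 - 3900507/(754475 - 1*(-423165)) = -754/5*1/3769903 - 3900507/(754475 + 423165) = -754/18849515 - 3900507/1177640 = -14704710628933/4439588568920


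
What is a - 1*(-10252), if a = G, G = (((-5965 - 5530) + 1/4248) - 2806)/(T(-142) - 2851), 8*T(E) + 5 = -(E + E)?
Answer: 122704391195/11962899 ≈ 10257.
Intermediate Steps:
T(E) = -5/8 - E/4 (T(E) = -5/8 + (-(E + E))/8 = -5/8 + (-2*E)/8 = -5/8 - E/4)
G = 60750647/11962899 (G = (((-5965 - 5530) + 1/4248) - 2806)/((-5/8 - 1/4*(-142)) - 2851) = ((-11495 + 1/4248) - 2806)/((-5/8 + 71/2) - 2851) = (-48830759/4248 - 2806)/(279/8 - 2851) = -60750647/(4248*(-22529/8)) = -60750647/4248*(-8/22529) = 60750647/11962899 ≈ 5.0783)
a = 60750647/11962899 ≈ 5.0783
a - 1*(-10252) = 60750647/11962899 - 1*(-10252) = 60750647/11962899 + 10252 = 122704391195/11962899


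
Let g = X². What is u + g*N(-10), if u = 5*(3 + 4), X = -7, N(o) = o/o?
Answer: 84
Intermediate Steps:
N(o) = 1
u = 35 (u = 5*7 = 35)
g = 49 (g = (-7)² = 49)
u + g*N(-10) = 35 + 49*1 = 35 + 49 = 84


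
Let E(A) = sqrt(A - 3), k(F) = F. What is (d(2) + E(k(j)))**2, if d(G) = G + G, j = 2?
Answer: (4 + I)**2 ≈ 15.0 + 8.0*I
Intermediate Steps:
E(A) = sqrt(-3 + A)
d(G) = 2*G
(d(2) + E(k(j)))**2 = (2*2 + sqrt(-3 + 2))**2 = (4 + sqrt(-1))**2 = (4 + I)**2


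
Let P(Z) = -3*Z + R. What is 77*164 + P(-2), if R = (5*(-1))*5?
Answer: 12609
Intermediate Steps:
R = -25 (R = -5*5 = -25)
P(Z) = -25 - 3*Z (P(Z) = -3*Z - 25 = -25 - 3*Z)
77*164 + P(-2) = 77*164 + (-25 - 3*(-2)) = 12628 + (-25 + 6) = 12628 - 19 = 12609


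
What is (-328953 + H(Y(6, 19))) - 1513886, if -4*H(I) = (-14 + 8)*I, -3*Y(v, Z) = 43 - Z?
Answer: -1842851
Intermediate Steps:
Y(v, Z) = -43/3 + Z/3 (Y(v, Z) = -(43 - Z)/3 = -43/3 + Z/3)
H(I) = 3*I/2 (H(I) = -(-14 + 8)*I/4 = -(-3)*I/2 = 3*I/2)
(-328953 + H(Y(6, 19))) - 1513886 = (-328953 + 3*(-43/3 + (1/3)*19)/2) - 1513886 = (-328953 + 3*(-43/3 + 19/3)/2) - 1513886 = (-328953 + (3/2)*(-8)) - 1513886 = (-328953 - 12) - 1513886 = -328965 - 1513886 = -1842851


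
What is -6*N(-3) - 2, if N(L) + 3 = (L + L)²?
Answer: -200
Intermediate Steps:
N(L) = -3 + 4*L² (N(L) = -3 + (L + L)² = -3 + (2*L)² = -3 + 4*L²)
-6*N(-3) - 2 = -6*(-3 + 4*(-3)²) - 2 = -6*(-3 + 4*9) - 2 = -6*(-3 + 36) - 2 = -6*33 - 2 = -198 - 2 = -200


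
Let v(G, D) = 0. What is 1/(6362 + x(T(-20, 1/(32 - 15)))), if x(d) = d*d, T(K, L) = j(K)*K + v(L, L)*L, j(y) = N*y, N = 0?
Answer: 1/6362 ≈ 0.00015718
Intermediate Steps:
j(y) = 0 (j(y) = 0*y = 0)
T(K, L) = 0 (T(K, L) = 0*K + 0*L = 0 + 0 = 0)
x(d) = d²
1/(6362 + x(T(-20, 1/(32 - 15)))) = 1/(6362 + 0²) = 1/(6362 + 0) = 1/6362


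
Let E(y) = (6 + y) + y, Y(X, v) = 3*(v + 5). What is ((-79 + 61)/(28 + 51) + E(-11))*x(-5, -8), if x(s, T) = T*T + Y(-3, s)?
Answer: -82048/79 ≈ -1038.6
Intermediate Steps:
Y(X, v) = 15 + 3*v (Y(X, v) = 3*(5 + v) = 15 + 3*v)
E(y) = 6 + 2*y
x(s, T) = 15 + T² + 3*s (x(s, T) = T*T + (15 + 3*s) = T² + (15 + 3*s) = 15 + T² + 3*s)
((-79 + 61)/(28 + 51) + E(-11))*x(-5, -8) = ((-79 + 61)/(28 + 51) + (6 + 2*(-11)))*(15 + (-8)² + 3*(-5)) = (-18/79 + (6 - 22))*(15 + 64 - 15) = (-18*1/79 - 16)*64 = (-18/79 - 16)*64 = -1282/79*64 = -82048/79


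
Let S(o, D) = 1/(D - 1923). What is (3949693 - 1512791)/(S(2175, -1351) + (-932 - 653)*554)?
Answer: -7978417148/2874866661 ≈ -2.7752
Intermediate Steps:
S(o, D) = 1/(-1923 + D)
(3949693 - 1512791)/(S(2175, -1351) + (-932 - 653)*554) = (3949693 - 1512791)/(1/(-1923 - 1351) + (-932 - 653)*554) = 2436902/(1/(-3274) - 1585*554) = 2436902/(-1/3274 - 878090) = 2436902/(-2874866661/3274) = 2436902*(-3274/2874866661) = -7978417148/2874866661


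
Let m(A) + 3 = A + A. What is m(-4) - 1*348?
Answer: -359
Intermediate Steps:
m(A) = -3 + 2*A (m(A) = -3 + (A + A) = -3 + 2*A)
m(-4) - 1*348 = (-3 + 2*(-4)) - 1*348 = (-3 - 8) - 348 = -11 - 348 = -359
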